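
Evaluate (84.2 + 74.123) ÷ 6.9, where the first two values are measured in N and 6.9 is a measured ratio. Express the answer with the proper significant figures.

23 N

84.2 N + 74.123 N = 158.323 N; the sum is limited to 1 decimal place (4 s.f.).
Carrying full precision, 158.323 ÷ 6.9 = 22.9453623188… N; 6.9 has 2 s.f., so the result keeps min(4, 2) = 2 s.f.
Rounded to 2 significant figures: 23 N.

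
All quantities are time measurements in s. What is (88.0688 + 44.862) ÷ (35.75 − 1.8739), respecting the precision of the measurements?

88.0688 + 44.862 = 132.9308, limited to 3 d.p. → 6 s.f.; 35.75 − 1.8739 = 33.8761, limited to 2 d.p. → 4 s.f.
Carrying full precision, 132.9308 ÷ 33.8761 = 3.92402903522…; keep min(6, 4) = 4 s.f.
Rounded to 4 significant figures: 3.924.

3.924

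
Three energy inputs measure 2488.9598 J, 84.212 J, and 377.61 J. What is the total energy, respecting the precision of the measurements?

2950.78 J

2488.9598 J + 84.212 J + 377.61 J = 2950.7818 J.
Addition/subtraction keeps the fewest decimal places: 2488.9598 → 4 decimal places, 84.212 → 3 decimal places, 377.61 → 2 decimal places; limit is 2.
Rounded to 2 decimal places: 2950.78 J.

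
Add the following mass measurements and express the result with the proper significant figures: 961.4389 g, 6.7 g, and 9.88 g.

961.4389 g + 6.7 g + 9.88 g = 978.0189 g.
Addition/subtraction keeps the fewest decimal places: 961.4389 → 4 decimal places, 6.7 → 1 decimal place, 9.88 → 2 decimal places; limit is 1.
Rounded to 1 decimal place: 978.0 g.

978.0 g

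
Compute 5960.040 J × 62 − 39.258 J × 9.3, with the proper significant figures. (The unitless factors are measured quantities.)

5960.040 × 62 = 369522.48 → 3.7 × 10^5 J (2 s.f., last digit at the 10^4 place).
39.258 × 9.3 = 365.0994 → 3.7 × 10^2 J (2 s.f., last digit at the 10^1 place).
Difference: 369157.3806 J; keep the coarser place, 10^4.
Result: 3.7 × 10^5 J.

3.7 × 10^5 J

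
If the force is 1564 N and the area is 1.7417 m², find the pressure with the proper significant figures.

pressure = 1564 N ÷ 1.7417 m² = 897.973244531… Pa.
1564 has 4 significant figures; 1.7417 has 5.
Division/multiplication keeps the fewest: 4 significant figures.
Rounded: 898.0 Pa.

898.0 Pa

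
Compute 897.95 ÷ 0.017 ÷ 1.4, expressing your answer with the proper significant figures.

3.8 × 10^4

897.95 ÷ 0.017 ÷ 1.4 = 37728.9915966…
Multiplication/division keeps the fewest significant figures: 897.95 → 5 s.f., 0.017 → 2 s.f., 1.4 → 2 s.f.; limit is 2.
Rounded to 2 significant figures: 3.8 × 10^4.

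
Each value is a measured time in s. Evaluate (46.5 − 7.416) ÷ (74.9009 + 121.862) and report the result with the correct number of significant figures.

46.5 − 7.416 = 39.084, limited to 1 d.p. → 3 s.f.; 74.9009 + 121.862 = 196.7629, limited to 3 d.p. → 6 s.f.
Carrying full precision, 39.084 ÷ 196.7629 = 0.198635006904…; keep min(3, 6) = 3 s.f.
Rounded to 3 significant figures: 0.199.

0.199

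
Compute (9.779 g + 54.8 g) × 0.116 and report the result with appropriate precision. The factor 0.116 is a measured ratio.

7.49 g

9.779 g + 54.8 g = 64.579 g; the sum is limited to 1 decimal place (3 s.f.).
Carrying full precision, 64.579 × 0.116 = 7.491164 g; 0.116 has 3 s.f., so the result keeps min(3, 3) = 3 s.f.
Rounded to 3 significant figures: 7.49 g.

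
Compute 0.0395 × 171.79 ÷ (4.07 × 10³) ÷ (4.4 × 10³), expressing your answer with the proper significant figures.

3.8 × 10⁻⁷

0.0395 × 171.79 ÷ (4.07 × 10³) ÷ (4.4 × 10³) = 3.78920314943 × 10^-7…
Multiplication/division keeps the fewest significant figures: 0.0395 → 3 s.f., 171.79 → 5 s.f., 4.07 × 10³ → 3 s.f., 4.4 × 10³ → 2 s.f.; limit is 2.
Rounded to 2 significant figures: 3.8 × 10⁻⁷.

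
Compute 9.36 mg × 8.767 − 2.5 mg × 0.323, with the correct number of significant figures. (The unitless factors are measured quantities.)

81.3 mg

9.36 × 8.767 = 82.05912 → 82.1 mg (3 s.f., last digit at the 10^-1 place).
2.5 × 0.323 = 0.8075 → 0.81 mg (2 s.f., last digit at the 10^-2 place).
Difference: 81.25162 mg; keep the coarser place, 10^-1.
Result: 81.3 mg.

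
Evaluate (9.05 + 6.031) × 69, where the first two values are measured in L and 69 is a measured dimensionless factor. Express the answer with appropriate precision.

9.05 L + 6.031 L = 15.081 L; the sum is limited to 2 decimal places (4 s.f.).
Carrying full precision, 15.081 × 69 = 1040.589 L; 69 has 2 s.f., so the result keeps min(4, 2) = 2 s.f.
Rounded to 2 significant figures: 1.0 × 10^3 L.

1.0 × 10^3 L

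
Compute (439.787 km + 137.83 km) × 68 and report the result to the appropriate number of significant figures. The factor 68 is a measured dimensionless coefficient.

3.9 × 10^4 km

439.787 km + 137.83 km = 577.617 km; the sum is limited to 2 decimal places (5 s.f.).
Carrying full precision, 577.617 × 68 = 39277.956 km; 68 has 2 s.f., so the result keeps min(5, 2) = 2 s.f.
Rounded to 2 significant figures: 3.9 × 10^4 km.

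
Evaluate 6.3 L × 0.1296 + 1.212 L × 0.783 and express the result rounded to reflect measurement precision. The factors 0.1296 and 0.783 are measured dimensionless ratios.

1.77 L

6.3 × 0.1296 = 0.81648 → 0.82 L (2 s.f., last digit at the 10^-2 place).
1.212 × 0.783 = 0.948996 → 0.949 L (3 s.f., last digit at the 10^-3 place).
Sum: 1.765476 L; keep the coarser place, 10^-2.
Result: 1.77 L.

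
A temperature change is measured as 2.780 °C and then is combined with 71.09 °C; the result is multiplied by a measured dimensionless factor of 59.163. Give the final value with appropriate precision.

2.780 °C + 71.09 °C = 73.870 °C; the sum is limited to 2 decimal places (4 s.f.).
Carrying full precision, 73.870 × 59.163 = 4370.37081 °C; 59.163 has 5 s.f., so the result keeps min(4, 5) = 4 s.f.
Rounded to 4 significant figures: 4.370 × 10³ °C.

4.370 × 10³ °C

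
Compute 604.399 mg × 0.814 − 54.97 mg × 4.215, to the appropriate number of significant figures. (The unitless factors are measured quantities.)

604.399 × 0.814 = 491.980786 → 492 mg (3 s.f., last digit at the 10^0 place).
54.97 × 4.215 = 231.69855 → 231.7 mg (4 s.f., last digit at the 10^-1 place).
Difference: 260.282236 mg; keep the coarser place, 10^0.
Result: 2.60 × 10^2 mg.

2.60 × 10^2 mg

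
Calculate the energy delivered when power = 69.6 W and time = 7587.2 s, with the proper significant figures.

energy delivered = 69.6 W × 7587.2 s = 528069.12 J.
69.6 has 3 significant figures; 7587.2 has 5.
Division/multiplication keeps the fewest: 3 significant figures.
Rounded: 5.28 × 10^5 J.

5.28 × 10^5 J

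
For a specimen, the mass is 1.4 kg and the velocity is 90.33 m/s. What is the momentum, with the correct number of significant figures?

momentum = 1.4 kg × 90.33 m/s = 126.462 kg·m/s.
1.4 has 2 significant figures; 90.33 has 4.
Division/multiplication keeps the fewest: 2 significant figures.
Rounded: 1.3 × 10^2 kg·m/s.

1.3 × 10^2 kg·m/s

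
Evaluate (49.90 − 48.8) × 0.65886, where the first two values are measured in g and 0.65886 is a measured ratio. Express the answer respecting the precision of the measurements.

49.90 g − 48.8 g = 1.10 g; the difference is limited to 1 decimal place (2 s.f.).
Carrying full precision, 1.10 × 0.65886 = 0.724746 g; 0.65886 has 5 s.f., so the result keeps min(2, 5) = 2 s.f.
Rounded to 2 significant figures: 0.72 g.

0.72 g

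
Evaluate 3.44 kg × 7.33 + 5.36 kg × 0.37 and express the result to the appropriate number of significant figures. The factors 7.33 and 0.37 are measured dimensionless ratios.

3.44 × 7.33 = 25.2152 → 25.2 kg (3 s.f., last digit at the 10^-1 place).
5.36 × 0.37 = 1.9832 → 2.0 kg (2 s.f., last digit at the 10^-1 place).
Sum: 27.1984 kg; keep the coarser place, 10^-1.
Result: 27.2 kg.

27.2 kg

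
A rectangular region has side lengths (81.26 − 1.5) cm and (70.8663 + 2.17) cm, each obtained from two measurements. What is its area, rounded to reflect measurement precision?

81.26 − 1.5 = 79.76, limited to 1 d.p. → 3 s.f.; 70.8663 + 2.17 = 73.0363, limited to 2 d.p. → 4 s.f.
Carrying full precision, 79.76 × 73.0363 = 5825.375288; keep min(3, 4) = 3 s.f.
Rounded to 3 significant figures: 5.83 × 10³ cm².

5.83 × 10³ cm²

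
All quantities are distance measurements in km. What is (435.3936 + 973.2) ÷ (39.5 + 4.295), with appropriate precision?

32.2

435.3936 + 973.2 = 1408.5936, limited to 1 d.p. → 5 s.f.; 39.5 + 4.295 = 43.795, limited to 1 d.p. → 3 s.f.
Carrying full precision, 1408.5936 ÷ 43.795 = 32.1633428474…; keep min(5, 3) = 3 s.f.
Rounded to 3 significant figures: 32.2.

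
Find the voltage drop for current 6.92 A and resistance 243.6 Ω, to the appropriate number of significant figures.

1.69 × 10^3 V

voltage drop = 6.92 A × 243.6 Ω = 1685.712 V.
6.92 has 3 significant figures; 243.6 has 4.
Division/multiplication keeps the fewest: 3 significant figures.
Rounded: 1.69 × 10^3 V.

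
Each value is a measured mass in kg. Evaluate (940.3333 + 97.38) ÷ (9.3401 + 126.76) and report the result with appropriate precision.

7.6246

940.3333 + 97.38 = 1037.7133, limited to 2 d.p. → 6 s.f.; 9.3401 + 126.76 = 136.1001, limited to 2 d.p. → 5 s.f.
Carrying full precision, 1037.7133 ÷ 136.1001 = 7.62463289887…; keep min(6, 5) = 5 s.f.
Rounded to 5 significant figures: 7.6246.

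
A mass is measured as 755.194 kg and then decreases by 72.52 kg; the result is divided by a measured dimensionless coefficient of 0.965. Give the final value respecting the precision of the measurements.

755.194 kg − 72.52 kg = 682.674 kg; the difference is limited to 2 decimal places (5 s.f.).
Carrying full precision, 682.674 ÷ 0.965 = 707.434196891… kg; 0.965 has 3 s.f., so the result keeps min(5, 3) = 3 s.f.
Rounded to 3 significant figures: 707 kg.

707 kg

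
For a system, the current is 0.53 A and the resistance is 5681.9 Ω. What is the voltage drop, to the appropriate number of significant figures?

3.0 × 10³ V

voltage drop = 0.53 A × 5681.9 Ω = 3011.407 V.
0.53 has 2 significant figures; 5681.9 has 5.
Division/multiplication keeps the fewest: 2 significant figures.
Rounded: 3.0 × 10³ V.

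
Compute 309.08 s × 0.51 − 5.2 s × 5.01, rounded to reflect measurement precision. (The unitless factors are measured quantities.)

1.3 × 10^2 s

309.08 × 0.51 = 157.6308 → 1.6 × 10^2 s (2 s.f., last digit at the 10^1 place).
5.2 × 5.01 = 26.052 → 26 s (2 s.f., last digit at the 10^0 place).
Difference: 131.5788 s; keep the coarser place, 10^1.
Result: 1.3 × 10^2 s.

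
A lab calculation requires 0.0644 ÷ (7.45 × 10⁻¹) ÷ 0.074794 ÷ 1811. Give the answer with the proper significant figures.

6.38 × 10⁻⁴

0.0644 ÷ (7.45 × 10⁻¹) ÷ 0.074794 ÷ 1811 = 0.000638181755457…
Multiplication/division keeps the fewest significant figures: 0.0644 → 3 s.f., 7.45 × 10⁻¹ → 3 s.f., 0.074794 → 5 s.f., 1811 → 4 s.f.; limit is 3.
Rounded to 3 significant figures: 6.38 × 10⁻⁴.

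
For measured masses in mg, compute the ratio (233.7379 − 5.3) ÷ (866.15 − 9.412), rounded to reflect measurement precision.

0.2666

233.7379 − 5.3 = 228.4379, limited to 1 d.p. → 4 s.f.; 866.15 − 9.412 = 856.738, limited to 2 d.p. → 5 s.f.
Carrying full precision, 228.4379 ÷ 856.738 = 0.266636824794…; keep min(4, 5) = 4 s.f.
Rounded to 4 significant figures: 0.2666.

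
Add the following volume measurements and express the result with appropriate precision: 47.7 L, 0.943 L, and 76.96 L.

125.6 L

47.7 L + 0.943 L + 76.96 L = 125.603 L.
Addition/subtraction keeps the fewest decimal places: 47.7 → 1 decimal place, 0.943 → 3 decimal places, 76.96 → 2 decimal places; limit is 1.
Rounded to 1 decimal place: 125.6 L.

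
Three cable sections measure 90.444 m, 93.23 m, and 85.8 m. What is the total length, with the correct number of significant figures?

90.444 m + 93.23 m + 85.8 m = 269.474 m.
Addition/subtraction keeps the fewest decimal places: 90.444 → 3 decimal places, 93.23 → 2 decimal places, 85.8 → 1 decimal place; limit is 1.
Rounded to 1 decimal place: 2.695 × 10² m.

2.695 × 10² m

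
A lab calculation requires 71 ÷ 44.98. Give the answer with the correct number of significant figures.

1.6

71 ÷ 44.98 = 1.57847932414…
Multiplication/division keeps the fewest significant figures: 71 → 2 s.f., 44.98 → 4 s.f.; limit is 2.
Rounded to 2 significant figures: 1.6.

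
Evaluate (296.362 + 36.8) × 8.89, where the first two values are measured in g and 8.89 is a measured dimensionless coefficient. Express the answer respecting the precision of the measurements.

2.96 × 10³ g

296.362 g + 36.8 g = 333.162 g; the sum is limited to 1 decimal place (4 s.f.).
Carrying full precision, 333.162 × 8.89 = 2961.81018 g; 8.89 has 3 s.f., so the result keeps min(4, 3) = 3 s.f.
Rounded to 3 significant figures: 2.96 × 10³ g.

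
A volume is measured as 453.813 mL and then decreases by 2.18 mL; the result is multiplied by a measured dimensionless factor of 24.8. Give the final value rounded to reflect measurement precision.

1.12 × 10⁴ mL

453.813 mL − 2.18 mL = 451.633 mL; the difference is limited to 2 decimal places (5 s.f.).
Carrying full precision, 451.633 × 24.8 = 11200.4984 mL; 24.8 has 3 s.f., so the result keeps min(5, 3) = 3 s.f.
Rounded to 3 significant figures: 1.12 × 10⁴ mL.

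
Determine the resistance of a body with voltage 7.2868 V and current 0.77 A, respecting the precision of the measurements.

resistance = 7.2868 V ÷ 0.77 A = 9.46337662338… Ω.
7.2868 has 5 significant figures; 0.77 has 2.
Division/multiplication keeps the fewest: 2 significant figures.
Rounded: 9.5 Ω.

9.5 Ω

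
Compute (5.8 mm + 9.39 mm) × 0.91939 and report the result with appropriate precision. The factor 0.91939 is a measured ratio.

14.0 mm

5.8 mm + 9.39 mm = 15.19 mm; the sum is limited to 1 decimal place (3 s.f.).
Carrying full precision, 15.19 × 0.91939 = 13.9655341 mm; 0.91939 has 5 s.f., so the result keeps min(3, 5) = 3 s.f.
Rounded to 3 significant figures: 14.0 mm.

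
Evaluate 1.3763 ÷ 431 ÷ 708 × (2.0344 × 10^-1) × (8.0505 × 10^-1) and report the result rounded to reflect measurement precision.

1.3763 ÷ 431 ÷ 708 × (2.0344 × 10^-1) × (8.0505 × 10^-1) = 7.38689257946 × 10^-7…
Multiplication/division keeps the fewest significant figures: 1.3763 → 5 s.f., 431 → 3 s.f., 708 → 3 s.f., 2.0344 × 10^-1 → 5 s.f., 8.0505 × 10^-1 → 5 s.f.; limit is 3.
Rounded to 3 significant figures: 7.39 × 10^-7.

7.39 × 10^-7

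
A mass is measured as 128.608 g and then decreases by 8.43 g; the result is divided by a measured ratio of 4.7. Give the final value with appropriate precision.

26 g

128.608 g − 8.43 g = 120.178 g; the difference is limited to 2 decimal places (5 s.f.).
Carrying full precision, 120.178 ÷ 4.7 = 25.569787234… g; 4.7 has 2 s.f., so the result keeps min(5, 2) = 2 s.f.
Rounded to 2 significant figures: 26 g.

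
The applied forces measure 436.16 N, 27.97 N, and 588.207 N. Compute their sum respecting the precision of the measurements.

436.16 N + 27.97 N + 588.207 N = 1052.337 N.
Addition/subtraction keeps the fewest decimal places: 436.16 → 2 decimal places, 27.97 → 2 decimal places, 588.207 → 3 decimal places; limit is 2.
Rounded to 2 decimal places: 1052.34 N.

1052.34 N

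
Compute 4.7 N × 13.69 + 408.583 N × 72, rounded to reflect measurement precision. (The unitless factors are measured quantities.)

2.9 × 10^4 N

4.7 × 13.69 = 64.343 → 64 N (2 s.f., last digit at the 10^0 place).
408.583 × 72 = 29417.976 → 2.9 × 10^4 N (2 s.f., last digit at the 10^3 place).
Sum: 29482.319 N; keep the coarser place, 10^3.
Result: 2.9 × 10^4 N.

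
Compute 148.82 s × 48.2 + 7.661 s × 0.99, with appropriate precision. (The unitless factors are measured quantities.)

148.82 × 48.2 = 7173.124 → 7.17 × 10^3 s (3 s.f., last digit at the 10^1 place).
7.661 × 0.99 = 7.58439 → 7.6 s (2 s.f., last digit at the 10^-1 place).
Sum: 7180.70839 s; keep the coarser place, 10^1.
Result: 7.18 × 10^3 s.

7.18 × 10^3 s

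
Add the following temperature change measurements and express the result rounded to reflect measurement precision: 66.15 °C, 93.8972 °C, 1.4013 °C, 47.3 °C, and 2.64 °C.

66.15 °C + 93.8972 °C + 1.4013 °C + 47.3 °C + 2.64 °C = 211.3885 °C.
Addition/subtraction keeps the fewest decimal places: 66.15 → 2 decimal places, 93.8972 → 4 decimal places, 1.4013 → 4 decimal places, 47.3 → 1 decimal place, 2.64 → 2 decimal places; limit is 1.
Rounded to 1 decimal place: 211.4 °C.

211.4 °C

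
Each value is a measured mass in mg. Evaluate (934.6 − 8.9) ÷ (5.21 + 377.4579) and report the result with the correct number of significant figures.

2.419

934.6 − 8.9 = 925.7, limited to 1 d.p. → 4 s.f.; 5.21 + 377.4579 = 382.6679, limited to 2 d.p. → 5 s.f.
Carrying full precision, 925.7 ÷ 382.6679 = 2.4190688584…; keep min(4, 5) = 4 s.f.
Rounded to 4 significant figures: 2.419.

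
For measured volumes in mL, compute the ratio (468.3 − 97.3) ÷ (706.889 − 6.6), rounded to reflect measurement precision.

0.5298

468.3 − 97.3 = 371.0, limited to 1 d.p. → 4 s.f.; 706.889 − 6.6 = 700.289, limited to 1 d.p. → 4 s.f.
Carrying full precision, 371.0 ÷ 700.289 = 0.529781276016…; keep min(4, 4) = 4 s.f.
Rounded to 4 significant figures: 0.5298.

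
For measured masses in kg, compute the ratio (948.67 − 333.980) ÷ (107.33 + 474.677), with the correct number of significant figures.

948.67 − 333.980 = 614.690, limited to 2 d.p. → 5 s.f.; 107.33 + 474.677 = 582.007, limited to 2 d.p. → 5 s.f.
Carrying full precision, 614.690 ÷ 582.007 = 1.05615568198…; keep min(5, 5) = 5 s.f.
Rounded to 5 significant figures: 1.0562.

1.0562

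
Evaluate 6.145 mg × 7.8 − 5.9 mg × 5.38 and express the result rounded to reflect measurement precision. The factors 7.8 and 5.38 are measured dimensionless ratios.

6.145 × 7.8 = 47.931 → 48 mg (2 s.f., last digit at the 10^0 place).
5.9 × 5.38 = 31.742 → 32 mg (2 s.f., last digit at the 10^0 place).
Difference: 16.189 mg; keep the coarser place, 10^0.
Result: 16 mg.

16 mg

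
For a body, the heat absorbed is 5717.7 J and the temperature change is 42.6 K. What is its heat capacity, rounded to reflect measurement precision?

134 J/K

heat capacity = 5717.7 J ÷ 42.6 K = 134.218309859… J/K.
5717.7 has 5 significant figures; 42.6 has 3.
Division/multiplication keeps the fewest: 3 significant figures.
Rounded: 134 J/K.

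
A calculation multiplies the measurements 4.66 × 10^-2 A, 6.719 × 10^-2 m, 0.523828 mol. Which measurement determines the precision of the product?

4.66 × 10^-2 A → 3 s.f.; 6.719 × 10^-2 m → 4 s.f.; 0.523828 mol → 6 s.f.
The fewest is 3 significant figures, from 4.66 × 10^-2 A.

4.66 × 10^-2 A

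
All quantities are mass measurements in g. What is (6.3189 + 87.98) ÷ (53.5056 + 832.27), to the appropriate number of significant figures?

6.3189 + 87.98 = 94.2989, limited to 2 d.p. → 4 s.f.; 53.5056 + 832.27 = 885.7756, limited to 2 d.p. → 5 s.f.
Carrying full precision, 94.2989 ÷ 885.7756 = 0.106459130281…; keep min(4, 5) = 4 s.f.
Rounded to 4 significant figures: 0.1065.

0.1065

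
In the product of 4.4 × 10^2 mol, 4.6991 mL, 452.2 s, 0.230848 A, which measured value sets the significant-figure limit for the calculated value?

4.4 × 10^2 mol → 2 s.f.; 4.6991 mL → 5 s.f.; 452.2 s → 4 s.f.; 0.230848 A → 6 s.f.
The fewest is 2 significant figures, from 4.4 × 10^2 mol.

4.4 × 10^2 mol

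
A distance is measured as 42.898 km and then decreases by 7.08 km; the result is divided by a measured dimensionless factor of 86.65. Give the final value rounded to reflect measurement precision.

42.898 km − 7.08 km = 35.818 km; the difference is limited to 2 decimal places (4 s.f.).
Carrying full precision, 35.818 ÷ 86.65 = 0.413364108482… km; 86.65 has 4 s.f., so the result keeps min(4, 4) = 4 s.f.
Rounded to 4 significant figures: 0.4134 km.

0.4134 km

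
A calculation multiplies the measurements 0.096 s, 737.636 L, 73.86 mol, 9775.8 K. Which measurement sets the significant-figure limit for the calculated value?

0.096 s

0.096 s → 2 s.f.; 737.636 L → 6 s.f.; 73.86 mol → 4 s.f.; 9775.8 K → 5 s.f.
The fewest is 2 significant figures, from 0.096 s.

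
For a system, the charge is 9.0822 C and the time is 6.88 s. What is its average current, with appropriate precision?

1.32 A

average current = 9.0822 C ÷ 6.88 s = 1.3200872093… A.
9.0822 has 5 significant figures; 6.88 has 3.
Division/multiplication keeps the fewest: 3 significant figures.
Rounded: 1.32 A.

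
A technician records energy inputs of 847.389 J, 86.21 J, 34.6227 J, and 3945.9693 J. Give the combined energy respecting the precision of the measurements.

847.389 J + 86.21 J + 34.6227 J + 3945.9693 J = 4914.1910 J.
Addition/subtraction keeps the fewest decimal places: 847.389 → 3 decimal places, 86.21 → 2 decimal places, 34.6227 → 4 decimal places, 3945.9693 → 4 decimal places; limit is 2.
Rounded to 2 decimal places: 4914.19 J.

4914.19 J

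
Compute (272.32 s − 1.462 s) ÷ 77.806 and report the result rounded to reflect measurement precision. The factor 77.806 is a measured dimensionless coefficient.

272.32 s − 1.462 s = 270.858 s; the difference is limited to 2 decimal places (5 s.f.).
Carrying full precision, 270.858 ÷ 77.806 = 3.48119682287… s; 77.806 has 5 s.f., so the result keeps min(5, 5) = 5 s.f.
Rounded to 5 significant figures: 3.4812 s.

3.4812 s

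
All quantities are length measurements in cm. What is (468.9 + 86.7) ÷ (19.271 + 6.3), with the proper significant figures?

468.9 + 86.7 = 555.6, limited to 1 d.p. → 4 s.f.; 19.271 + 6.3 = 25.571, limited to 1 d.p. → 3 s.f.
Carrying full precision, 555.6 ÷ 25.571 = 21.7277384537…; keep min(4, 3) = 3 s.f.
Rounded to 3 significant figures: 21.7.

21.7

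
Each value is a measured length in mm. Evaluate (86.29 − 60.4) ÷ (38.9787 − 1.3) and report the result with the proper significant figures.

86.29 − 60.4 = 25.89, limited to 1 d.p. → 3 s.f.; 38.9787 − 1.3 = 37.6787, limited to 1 d.p. → 3 s.f.
Carrying full precision, 25.89 ÷ 37.6787 = 0.687125617391…; keep min(3, 3) = 3 s.f.
Rounded to 3 significant figures: 0.687.

0.687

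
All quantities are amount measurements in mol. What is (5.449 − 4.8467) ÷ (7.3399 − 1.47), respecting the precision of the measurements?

1.03 × 10^-1

5.449 − 4.8467 = 0.6023, limited to 3 d.p. → 3 s.f.; 7.3399 − 1.47 = 5.8699, limited to 2 d.p. → 3 s.f.
Carrying full precision, 0.6023 ÷ 5.8699 = 0.102608221605…; keep min(3, 3) = 3 s.f.
Rounded to 3 significant figures: 1.03 × 10^-1.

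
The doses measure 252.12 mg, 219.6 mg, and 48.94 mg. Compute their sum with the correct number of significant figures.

252.12 mg + 219.6 mg + 48.94 mg = 520.66 mg.
Addition/subtraction keeps the fewest decimal places: 252.12 → 2 decimal places, 219.6 → 1 decimal place, 48.94 → 2 decimal places; limit is 1.
Rounded to 1 decimal place: 520.7 mg.

520.7 mg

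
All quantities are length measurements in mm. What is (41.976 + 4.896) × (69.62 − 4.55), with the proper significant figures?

3.050 × 10³ mm²

41.976 + 4.896 = 46.872, limited to 3 d.p. → 5 s.f.; 69.62 − 4.55 = 65.07, limited to 2 d.p. → 4 s.f.
Carrying full precision, 46.872 × 65.07 = 3049.96104; keep min(5, 4) = 4 s.f.
Rounded to 4 significant figures: 3.050 × 10³ mm².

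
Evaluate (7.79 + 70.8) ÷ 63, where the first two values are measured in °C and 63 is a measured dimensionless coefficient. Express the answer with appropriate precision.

7.79 °C + 70.8 °C = 78.59 °C; the sum is limited to 1 decimal place (3 s.f.).
Carrying full precision, 78.59 ÷ 63 = 1.24746031746… °C; 63 has 2 s.f., so the result keeps min(3, 2) = 2 s.f.
Rounded to 2 significant figures: 1.2 °C.

1.2 °C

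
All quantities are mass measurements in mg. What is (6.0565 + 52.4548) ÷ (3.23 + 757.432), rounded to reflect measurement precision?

6.0565 + 52.4548 = 58.5113, limited to 4 d.p. → 6 s.f.; 3.23 + 757.432 = 760.662, limited to 2 d.p. → 5 s.f.
Carrying full precision, 58.5113 ÷ 760.662 = 0.0769215499131…; keep min(6, 5) = 5 s.f.
Rounded to 5 significant figures: 0.076922.

0.076922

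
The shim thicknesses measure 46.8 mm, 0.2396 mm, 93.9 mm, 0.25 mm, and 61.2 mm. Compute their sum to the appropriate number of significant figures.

46.8 mm + 0.2396 mm + 93.9 mm + 0.25 mm + 61.2 mm = 202.3896 mm.
Addition/subtraction keeps the fewest decimal places: 46.8 → 1 decimal place, 0.2396 → 4 decimal places, 93.9 → 1 decimal place, 0.25 → 2 decimal places, 61.2 → 1 decimal place; limit is 1.
Rounded to 1 decimal place: 202.4 mm.

202.4 mm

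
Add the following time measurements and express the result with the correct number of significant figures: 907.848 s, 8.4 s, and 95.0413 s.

1011.3 s

907.848 s + 8.4 s + 95.0413 s = 1011.2893 s.
Addition/subtraction keeps the fewest decimal places: 907.848 → 3 decimal places, 8.4 → 1 decimal place, 95.0413 → 4 decimal places; limit is 1.
Rounded to 1 decimal place: 1011.3 s.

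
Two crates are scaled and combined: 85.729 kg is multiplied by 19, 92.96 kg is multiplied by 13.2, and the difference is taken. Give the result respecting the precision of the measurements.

85.729 × 19 = 1628.851 → 1.6 × 10³ kg (2 s.f., last digit at the 10^2 place).
92.96 × 13.2 = 1227.072 → 1.23 × 10³ kg (3 s.f., last digit at the 10^1 place).
Difference: 401.779 kg; keep the coarser place, 10^2.
Result: 4 × 10² kg.

4 × 10² kg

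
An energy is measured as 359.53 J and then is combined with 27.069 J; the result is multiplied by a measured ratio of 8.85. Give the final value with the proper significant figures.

3.42 × 10^3 J

359.53 J + 27.069 J = 386.599 J; the sum is limited to 2 decimal places (5 s.f.).
Carrying full precision, 386.599 × 8.85 = 3421.40115 J; 8.85 has 3 s.f., so the result keeps min(5, 3) = 3 s.f.
Rounded to 3 significant figures: 3.42 × 10^3 J.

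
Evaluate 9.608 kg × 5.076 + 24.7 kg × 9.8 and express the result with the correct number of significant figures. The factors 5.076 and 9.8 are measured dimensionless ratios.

2.9 × 10² kg

9.608 × 5.076 = 48.770208 → 48.77 kg (4 s.f., last digit at the 10^-2 place).
24.7 × 9.8 = 242.06 → 2.4 × 10² kg (2 s.f., last digit at the 10^1 place).
Sum: 290.830208 kg; keep the coarser place, 10^1.
Result: 2.9 × 10² kg.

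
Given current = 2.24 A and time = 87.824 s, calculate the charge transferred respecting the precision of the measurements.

charge transferred = 2.24 A × 87.824 s = 196.72576 C.
2.24 has 3 significant figures; 87.824 has 5.
Division/multiplication keeps the fewest: 3 significant figures.
Rounded: 197 C.

197 C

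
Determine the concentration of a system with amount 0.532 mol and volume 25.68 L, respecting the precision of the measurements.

concentration = 0.532 mol ÷ 25.68 L = 0.0207165109034… mol/L.
0.532 has 3 significant figures; 25.68 has 4.
Division/multiplication keeps the fewest: 3 significant figures.
Rounded: 0.0207 mol/L.

0.0207 mol/L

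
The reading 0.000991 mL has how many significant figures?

3

0.000991: leading zeros are not significant.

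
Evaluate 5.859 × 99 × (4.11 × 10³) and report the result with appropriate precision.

2.4 × 10⁶

5.859 × 99 × (4.11 × 10³) = 2383968.51
Multiplication/division keeps the fewest significant figures: 5.859 → 4 s.f., 99 → 2 s.f., 4.11 × 10³ → 3 s.f.; limit is 2.
Rounded to 2 significant figures: 2.4 × 10⁶.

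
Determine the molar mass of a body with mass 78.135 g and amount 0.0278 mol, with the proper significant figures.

molar mass = 78.135 g ÷ 0.0278 mol = 2810.61151079… g/mol.
78.135 has 5 significant figures; 0.0278 has 3.
Division/multiplication keeps the fewest: 3 significant figures.
Rounded: 2.81 × 10^3 g/mol.

2.81 × 10^3 g/mol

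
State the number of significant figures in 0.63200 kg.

5

0.63200: leading zeros are not significant; trailing zeros after a decimal point are significant.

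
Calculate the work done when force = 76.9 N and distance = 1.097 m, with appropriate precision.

84.4 J

work done = 76.9 N × 1.097 m = 84.3593 J.
76.9 has 3 significant figures; 1.097 has 4.
Division/multiplication keeps the fewest: 3 significant figures.
Rounded: 84.4 J.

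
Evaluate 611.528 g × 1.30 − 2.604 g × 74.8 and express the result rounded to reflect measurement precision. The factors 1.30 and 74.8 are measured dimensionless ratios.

611.528 × 1.30 = 794.9864 → 7.95 × 10² g (3 s.f., last digit at the 10^0 place).
2.604 × 74.8 = 194.7792 → 195 g (3 s.f., last digit at the 10^0 place).
Difference: 600.2072 g; keep the coarser place, 10^0.
Result: 600. g.

600. g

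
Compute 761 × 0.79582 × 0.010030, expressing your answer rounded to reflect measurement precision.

761 × 0.79582 × 0.010030 = 6.0743587706
Multiplication/division keeps the fewest significant figures: 761 → 3 s.f., 0.79582 → 5 s.f., 0.010030 → 5 s.f.; limit is 3.
Rounded to 3 significant figures: 6.07.

6.07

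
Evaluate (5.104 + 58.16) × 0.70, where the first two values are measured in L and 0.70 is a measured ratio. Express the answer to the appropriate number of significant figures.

44 L

5.104 L + 58.16 L = 63.264 L; the sum is limited to 2 decimal places (4 s.f.).
Carrying full precision, 63.264 × 0.70 = 44.2848 L; 0.70 has 2 s.f., so the result keeps min(4, 2) = 2 s.f.
Rounded to 2 significant figures: 44 L.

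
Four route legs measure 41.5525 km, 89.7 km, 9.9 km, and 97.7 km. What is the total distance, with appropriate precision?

238.9 km

41.5525 km + 89.7 km + 9.9 km + 97.7 km = 238.8525 km.
Addition/subtraction keeps the fewest decimal places: 41.5525 → 4 decimal places, 89.7 → 1 decimal place, 9.9 → 1 decimal place, 97.7 → 1 decimal place; limit is 1.
Rounded to 1 decimal place: 238.9 km.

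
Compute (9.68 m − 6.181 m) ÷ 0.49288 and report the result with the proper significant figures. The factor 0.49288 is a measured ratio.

7.10 m

9.68 m − 6.181 m = 3.499 m; the difference is limited to 2 decimal places (3 s.f.).
Carrying full precision, 3.499 ÷ 0.49288 = 7.09909105665… m; 0.49288 has 5 s.f., so the result keeps min(3, 5) = 3 s.f.
Rounded to 3 significant figures: 7.10 m.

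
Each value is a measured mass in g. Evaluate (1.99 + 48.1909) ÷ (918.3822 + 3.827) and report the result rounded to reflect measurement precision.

0.05441

1.99 + 48.1909 = 50.1809, limited to 2 d.p. → 4 s.f.; 918.3822 + 3.827 = 922.2092, limited to 3 d.p. → 6 s.f.
Carrying full precision, 50.1809 ÷ 922.2092 = 0.0544137924454…; keep min(4, 6) = 4 s.f.
Rounded to 4 significant figures: 0.05441.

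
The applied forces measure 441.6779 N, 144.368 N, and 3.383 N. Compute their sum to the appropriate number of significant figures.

589.429 N

441.6779 N + 144.368 N + 3.383 N = 589.4289 N.
Addition/subtraction keeps the fewest decimal places: 441.6779 → 4 decimal places, 144.368 → 3 decimal places, 3.383 → 3 decimal places; limit is 3.
Rounded to 3 decimal places: 589.429 N.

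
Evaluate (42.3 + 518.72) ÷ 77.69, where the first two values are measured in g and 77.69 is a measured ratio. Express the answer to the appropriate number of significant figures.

42.3 g + 518.72 g = 561.02 g; the sum is limited to 1 decimal place (4 s.f.).
Carrying full precision, 561.02 ÷ 77.69 = 7.22126399794… g; 77.69 has 4 s.f., so the result keeps min(4, 4) = 4 s.f.
Rounded to 4 significant figures: 7.221 g.

7.221 g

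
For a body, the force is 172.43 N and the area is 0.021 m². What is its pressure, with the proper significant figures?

pressure = 172.43 N ÷ 0.021 m² = 8210.95238095… Pa.
172.43 has 5 significant figures; 0.021 has 2.
Division/multiplication keeps the fewest: 2 significant figures.
Rounded: 8.2 × 10³ Pa.

8.2 × 10³ Pa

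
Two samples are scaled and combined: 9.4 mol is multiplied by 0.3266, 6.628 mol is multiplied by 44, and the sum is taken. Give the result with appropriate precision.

9.4 × 0.3266 = 3.07004 → 3.1 mol (2 s.f., last digit at the 10^-1 place).
6.628 × 44 = 291.632 → 2.9 × 10^2 mol (2 s.f., last digit at the 10^1 place).
Sum: 294.70204 mol; keep the coarser place, 10^1.
Result: 2.9 × 10^2 mol.

2.9 × 10^2 mol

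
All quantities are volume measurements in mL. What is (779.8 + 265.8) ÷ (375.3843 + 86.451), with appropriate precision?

2.2640

779.8 + 265.8 = 1045.6, limited to 1 d.p. → 5 s.f.; 375.3843 + 86.451 = 461.8353, limited to 3 d.p. → 6 s.f.
Carrying full precision, 1045.6 ÷ 461.8353 = 2.26401056827…; keep min(5, 6) = 5 s.f.
Rounded to 5 significant figures: 2.2640.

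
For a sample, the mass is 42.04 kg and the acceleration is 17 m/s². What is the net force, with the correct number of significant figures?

net force = 42.04 kg × 17 m/s² = 714.68 N.
42.04 has 4 significant figures; 17 has 2.
Division/multiplication keeps the fewest: 2 significant figures.
Rounded: 7.1 × 10^2 N.

7.1 × 10^2 N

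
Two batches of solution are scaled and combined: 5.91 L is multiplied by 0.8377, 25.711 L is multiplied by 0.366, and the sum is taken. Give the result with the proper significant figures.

14.36 L

5.91 × 0.8377 = 4.950807 → 4.95 L (3 s.f., last digit at the 10^-2 place).
25.711 × 0.366 = 9.410226 → 9.41 L (3 s.f., last digit at the 10^-2 place).
Sum: 14.361033 L; keep the coarser place, 10^-2.
Result: 14.36 L.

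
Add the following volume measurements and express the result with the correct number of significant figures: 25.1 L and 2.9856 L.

28.1 L

25.1 L + 2.9856 L = 28.0856 L.
Addition/subtraction keeps the fewest decimal places: 25.1 → 1 decimal place, 2.9856 → 4 decimal places; limit is 1.
Rounded to 1 decimal place: 28.1 L.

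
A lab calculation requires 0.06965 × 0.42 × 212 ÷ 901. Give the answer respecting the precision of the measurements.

0.06965 × 0.42 × 212 ÷ 901 = 0.00688305882353…
Multiplication/division keeps the fewest significant figures: 0.06965 → 4 s.f., 0.42 → 2 s.f., 212 → 3 s.f., 901 → 3 s.f.; limit is 2.
Rounded to 2 significant figures: 0.0069.

0.0069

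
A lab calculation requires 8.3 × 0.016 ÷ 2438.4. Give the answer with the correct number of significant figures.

5.4 × 10⁻⁵

8.3 × 0.016 ÷ 2438.4 = 0.0000544619422572…
Multiplication/division keeps the fewest significant figures: 8.3 → 2 s.f., 0.016 → 2 s.f., 2438.4 → 5 s.f.; limit is 2.
Rounded to 2 significant figures: 5.4 × 10⁻⁵.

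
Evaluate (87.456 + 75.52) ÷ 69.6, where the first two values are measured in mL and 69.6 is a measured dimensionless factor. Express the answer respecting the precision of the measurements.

87.456 mL + 75.52 mL = 162.976 mL; the sum is limited to 2 decimal places (5 s.f.).
Carrying full precision, 162.976 ÷ 69.6 = 2.3416091954… mL; 69.6 has 3 s.f., so the result keeps min(5, 3) = 3 s.f.
Rounded to 3 significant figures: 2.34 mL.

2.34 mL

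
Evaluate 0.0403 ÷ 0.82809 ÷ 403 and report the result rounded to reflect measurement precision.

1.21 × 10⁻⁴

0.0403 ÷ 0.82809 ÷ 403 = 0.000120759820792…
Multiplication/division keeps the fewest significant figures: 0.0403 → 3 s.f., 0.82809 → 5 s.f., 403 → 3 s.f.; limit is 3.
Rounded to 3 significant figures: 1.21 × 10⁻⁴.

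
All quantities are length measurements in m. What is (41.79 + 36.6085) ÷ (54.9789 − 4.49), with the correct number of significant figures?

41.79 + 36.6085 = 78.3985, limited to 2 d.p. → 4 s.f.; 54.9789 − 4.49 = 50.4889, limited to 2 d.p. → 4 s.f.
Carrying full precision, 78.3985 ÷ 50.4889 = 1.55278685018…; keep min(4, 4) = 4 s.f.
Rounded to 4 significant figures: 1.553.

1.553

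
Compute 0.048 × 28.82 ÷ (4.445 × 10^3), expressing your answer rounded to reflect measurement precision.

3.1 × 10^-4

0.048 × 28.82 ÷ (4.445 × 10^3) = 0.000311217097863…
Multiplication/division keeps the fewest significant figures: 0.048 → 2 s.f., 28.82 → 4 s.f., 4.445 × 10^3 → 4 s.f.; limit is 2.
Rounded to 2 significant figures: 3.1 × 10^-4.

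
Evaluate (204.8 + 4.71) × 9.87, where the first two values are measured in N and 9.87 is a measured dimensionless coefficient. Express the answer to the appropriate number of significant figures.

204.8 N + 4.71 N = 209.51 N; the sum is limited to 1 decimal place (4 s.f.).
Carrying full precision, 209.51 × 9.87 = 2067.8637 N; 9.87 has 3 s.f., so the result keeps min(4, 3) = 3 s.f.
Rounded to 3 significant figures: 2.07 × 10^3 N.

2.07 × 10^3 N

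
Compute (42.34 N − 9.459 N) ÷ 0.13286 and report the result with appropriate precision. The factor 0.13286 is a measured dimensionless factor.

42.34 N − 9.459 N = 32.881 N; the difference is limited to 2 decimal places (4 s.f.).
Carrying full precision, 32.881 ÷ 0.13286 = 247.486075568… N; 0.13286 has 5 s.f., so the result keeps min(4, 5) = 4 s.f.
Rounded to 4 significant figures: 247.5 N.

247.5 N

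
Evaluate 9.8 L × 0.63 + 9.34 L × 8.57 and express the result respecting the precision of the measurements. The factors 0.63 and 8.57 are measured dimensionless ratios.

86.2 L

9.8 × 0.63 = 6.174 → 6.2 L (2 s.f., last digit at the 10^-1 place).
9.34 × 8.57 = 80.0438 → 80.0 L (3 s.f., last digit at the 10^-1 place).
Sum: 86.2178 L; keep the coarser place, 10^-1.
Result: 86.2 L.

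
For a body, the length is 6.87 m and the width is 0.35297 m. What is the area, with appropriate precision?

area = 6.87 m × 0.35297 m = 2.4249039 m².
6.87 has 3 significant figures; 0.35297 has 5.
Division/multiplication keeps the fewest: 3 significant figures.
Rounded: 2.42 m².

2.42 m²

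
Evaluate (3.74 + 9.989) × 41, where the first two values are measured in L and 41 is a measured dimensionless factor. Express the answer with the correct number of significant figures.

5.6 × 10^2 L

3.74 L + 9.989 L = 13.729 L; the sum is limited to 2 decimal places (4 s.f.).
Carrying full precision, 13.729 × 41 = 562.889 L; 41 has 2 s.f., so the result keeps min(4, 2) = 2 s.f.
Rounded to 2 significant figures: 5.6 × 10^2 L.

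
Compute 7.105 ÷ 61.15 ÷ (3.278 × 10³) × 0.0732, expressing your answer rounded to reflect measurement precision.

2.59 × 10⁻⁶

7.105 ÷ 61.15 ÷ (3.278 × 10³) × 0.0732 = 0.00000259459605078…
Multiplication/division keeps the fewest significant figures: 7.105 → 4 s.f., 61.15 → 4 s.f., 3.278 × 10³ → 4 s.f., 0.0732 → 3 s.f.; limit is 3.
Rounded to 3 significant figures: 2.59 × 10⁻⁶.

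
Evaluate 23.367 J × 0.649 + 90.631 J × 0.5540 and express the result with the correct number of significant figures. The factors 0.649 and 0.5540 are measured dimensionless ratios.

23.367 × 0.649 = 15.165183 → 15.2 J (3 s.f., last digit at the 10^-1 place).
90.631 × 0.5540 = 50.209574 → 50.21 J (4 s.f., last digit at the 10^-2 place).
Sum: 65.374757 J; keep the coarser place, 10^-1.
Result: 65.4 J.

65.4 J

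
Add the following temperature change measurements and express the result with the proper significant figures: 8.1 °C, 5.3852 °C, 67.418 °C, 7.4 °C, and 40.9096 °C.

8.1 °C + 5.3852 °C + 67.418 °C + 7.4 °C + 40.9096 °C = 129.2128 °C.
Addition/subtraction keeps the fewest decimal places: 8.1 → 1 decimal place, 5.3852 → 4 decimal places, 67.418 → 3 decimal places, 7.4 → 1 decimal place, 40.9096 → 4 decimal places; limit is 1.
Rounded to 1 decimal place: 129.2 °C.

129.2 °C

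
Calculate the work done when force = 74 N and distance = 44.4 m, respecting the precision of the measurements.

3.3 × 10³ J

work done = 74 N × 44.4 m = 3285.6 J.
74 has 2 significant figures; 44.4 has 3.
Division/multiplication keeps the fewest: 2 significant figures.
Rounded: 3.3 × 10³ J.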